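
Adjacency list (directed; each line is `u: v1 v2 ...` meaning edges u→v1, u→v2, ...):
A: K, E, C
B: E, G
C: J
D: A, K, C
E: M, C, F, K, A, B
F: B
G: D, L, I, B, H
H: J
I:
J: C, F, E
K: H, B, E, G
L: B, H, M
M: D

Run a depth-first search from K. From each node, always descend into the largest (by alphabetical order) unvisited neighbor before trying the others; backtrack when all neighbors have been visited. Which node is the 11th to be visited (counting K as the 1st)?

A

Visit K
K → H
H → J
J → F
F → B
B → G
G → L
L → M
M → D
D → C
D → A
A → E
G → I

Visit order: K, H, J, F, B, G, L, M, D, C, A, E, I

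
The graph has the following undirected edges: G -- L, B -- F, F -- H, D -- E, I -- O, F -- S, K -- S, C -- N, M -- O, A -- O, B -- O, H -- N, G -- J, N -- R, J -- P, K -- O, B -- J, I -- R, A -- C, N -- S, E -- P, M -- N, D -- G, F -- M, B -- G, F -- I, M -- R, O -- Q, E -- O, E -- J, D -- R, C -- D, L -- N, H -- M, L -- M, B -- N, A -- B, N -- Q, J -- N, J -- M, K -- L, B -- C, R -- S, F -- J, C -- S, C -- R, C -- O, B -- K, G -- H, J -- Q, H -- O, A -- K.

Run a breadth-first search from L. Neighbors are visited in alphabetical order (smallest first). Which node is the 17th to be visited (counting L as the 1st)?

Visit L; enqueue G, K, M, N → queue [G, K, M, N]
Visit G; enqueue B, D, H, J → queue [K, M, N, B, D, H, J]
Visit K; enqueue A, O, S → queue [M, N, B, D, H, J, A, O, S]
Visit M; enqueue F, R → queue [N, B, D, H, J, A, O, S, F, R]
Visit N; enqueue C, Q → queue [B, D, H, J, A, O, S, F, R, C, Q]
Visit B → queue [D, H, J, A, O, S, F, R, C, Q]
Visit D; enqueue E → queue [H, J, A, O, S, F, R, C, Q, E]
Visit H → queue [J, A, O, S, F, R, C, Q, E]
Visit J; enqueue P → queue [A, O, S, F, R, C, Q, E, P]
Visit A → queue [O, S, F, R, C, Q, E, P]
Visit O; enqueue I → queue [S, F, R, C, Q, E, P, I]
Visit S → queue [F, R, C, Q, E, P, I]
Visit F → queue [R, C, Q, E, P, I]
Visit R → queue [C, Q, E, P, I]
Visit C → queue [Q, E, P, I]
Visit Q → queue [E, P, I]
Visit E → queue [P, I]
Visit P → queue [I]
Visit I → queue []

Visit order: L, G, K, M, N, B, D, H, J, A, O, S, F, R, C, Q, E, P, I

E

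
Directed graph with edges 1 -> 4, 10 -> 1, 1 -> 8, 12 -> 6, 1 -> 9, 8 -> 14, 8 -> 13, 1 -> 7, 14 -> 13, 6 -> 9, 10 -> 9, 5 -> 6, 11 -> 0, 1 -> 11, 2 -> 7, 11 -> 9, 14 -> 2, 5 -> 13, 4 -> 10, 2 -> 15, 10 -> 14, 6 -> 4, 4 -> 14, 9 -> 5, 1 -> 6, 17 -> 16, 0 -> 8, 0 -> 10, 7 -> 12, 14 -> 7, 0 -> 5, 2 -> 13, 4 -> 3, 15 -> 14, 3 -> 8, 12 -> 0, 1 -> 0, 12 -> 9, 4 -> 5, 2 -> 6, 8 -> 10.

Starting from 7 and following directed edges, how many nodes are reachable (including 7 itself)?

16

BFS from 7 visits: 7, 12, 9, 6, 0, 5, 4, 10, 8, 13, 14, 3, 1, 2, 11, 15
Reachable nodes: 16 of 18 total.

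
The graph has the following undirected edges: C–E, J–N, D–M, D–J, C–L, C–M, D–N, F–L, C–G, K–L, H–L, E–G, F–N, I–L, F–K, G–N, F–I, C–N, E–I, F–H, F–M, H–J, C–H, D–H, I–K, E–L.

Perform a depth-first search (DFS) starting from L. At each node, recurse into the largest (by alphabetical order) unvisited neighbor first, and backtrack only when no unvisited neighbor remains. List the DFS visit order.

L → K → I → F → N → J → H → D → M → C → G → E

Visit L
L → K
K → I
I → F
F → N
N → J
J → H
H → D
D → M
M → C
C → G
G → E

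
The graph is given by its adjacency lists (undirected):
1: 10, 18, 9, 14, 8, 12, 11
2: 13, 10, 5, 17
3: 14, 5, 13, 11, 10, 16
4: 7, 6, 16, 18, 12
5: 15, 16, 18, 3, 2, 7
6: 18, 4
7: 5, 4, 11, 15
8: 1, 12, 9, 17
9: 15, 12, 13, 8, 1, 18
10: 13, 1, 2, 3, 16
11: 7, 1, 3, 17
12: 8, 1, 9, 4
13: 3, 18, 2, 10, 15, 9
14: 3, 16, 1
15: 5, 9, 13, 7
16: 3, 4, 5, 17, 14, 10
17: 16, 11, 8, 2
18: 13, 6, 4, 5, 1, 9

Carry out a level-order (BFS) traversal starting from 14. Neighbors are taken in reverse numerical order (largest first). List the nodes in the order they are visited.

14 16 3 1 17 10 5 4 13 11 18 12 9 8 2 15 7 6

Visit 14; enqueue 16, 3, 1 → queue [16, 3, 1]
Visit 16; enqueue 17, 10, 5, 4 → queue [3, 1, 17, 10, 5, 4]
Visit 3; enqueue 13, 11 → queue [1, 17, 10, 5, 4, 13, 11]
Visit 1; enqueue 18, 12, 9, 8 → queue [17, 10, 5, 4, 13, 11, 18, 12, 9, 8]
Visit 17; enqueue 2 → queue [10, 5, 4, 13, 11, 18, 12, 9, 8, 2]
Visit 10 → queue [5, 4, 13, 11, 18, 12, 9, 8, 2]
Visit 5; enqueue 15, 7 → queue [4, 13, 11, 18, 12, 9, 8, 2, 15, 7]
Visit 4; enqueue 6 → queue [13, 11, 18, 12, 9, 8, 2, 15, 7, 6]
Visit 13 → queue [11, 18, 12, 9, 8, 2, 15, 7, 6]
Visit 11 → queue [18, 12, 9, 8, 2, 15, 7, 6]
Visit 18 → queue [12, 9, 8, 2, 15, 7, 6]
Visit 12 → queue [9, 8, 2, 15, 7, 6]
Visit 9 → queue [8, 2, 15, 7, 6]
Visit 8 → queue [2, 15, 7, 6]
Visit 2 → queue [15, 7, 6]
Visit 15 → queue [7, 6]
Visit 7 → queue [6]
Visit 6 → queue []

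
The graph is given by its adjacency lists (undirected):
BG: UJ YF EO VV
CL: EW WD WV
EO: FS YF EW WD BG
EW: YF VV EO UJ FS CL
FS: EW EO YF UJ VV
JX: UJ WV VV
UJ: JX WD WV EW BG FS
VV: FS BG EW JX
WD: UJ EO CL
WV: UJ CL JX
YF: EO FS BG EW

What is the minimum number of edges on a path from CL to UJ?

2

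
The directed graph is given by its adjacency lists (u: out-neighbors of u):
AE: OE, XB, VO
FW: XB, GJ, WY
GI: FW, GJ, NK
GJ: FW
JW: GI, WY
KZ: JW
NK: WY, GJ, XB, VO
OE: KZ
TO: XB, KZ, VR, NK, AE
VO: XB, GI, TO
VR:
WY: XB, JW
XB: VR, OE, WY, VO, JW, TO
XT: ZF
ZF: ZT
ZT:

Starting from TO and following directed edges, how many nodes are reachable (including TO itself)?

BFS from TO visits: TO, AE, KZ, NK, VR, XB, OE, VO, JW, GJ, WY, GI, FW
Reachable nodes: 13 of 16 total.

13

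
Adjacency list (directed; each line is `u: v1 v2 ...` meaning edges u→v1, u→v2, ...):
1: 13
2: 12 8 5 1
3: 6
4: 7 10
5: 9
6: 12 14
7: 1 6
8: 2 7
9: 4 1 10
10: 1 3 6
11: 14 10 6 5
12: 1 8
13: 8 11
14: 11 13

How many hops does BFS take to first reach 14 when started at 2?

Level 0: 2
Level 1: 1, 5, 8, 12
Level 2: 7, 9, 13
Level 3: 4, 6, 10, 11
Level 4: 3, 14
14 first appears at level 4.

4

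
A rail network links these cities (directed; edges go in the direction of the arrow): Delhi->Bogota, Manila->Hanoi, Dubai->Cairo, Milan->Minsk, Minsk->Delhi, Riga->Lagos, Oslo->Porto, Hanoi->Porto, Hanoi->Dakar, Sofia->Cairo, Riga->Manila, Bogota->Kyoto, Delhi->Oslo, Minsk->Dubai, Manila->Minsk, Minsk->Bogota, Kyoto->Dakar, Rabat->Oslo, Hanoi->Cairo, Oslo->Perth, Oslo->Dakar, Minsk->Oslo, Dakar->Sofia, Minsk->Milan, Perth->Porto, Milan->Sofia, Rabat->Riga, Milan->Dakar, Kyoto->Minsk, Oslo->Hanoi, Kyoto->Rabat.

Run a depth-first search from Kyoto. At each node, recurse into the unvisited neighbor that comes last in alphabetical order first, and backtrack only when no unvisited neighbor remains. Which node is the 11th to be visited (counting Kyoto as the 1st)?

Sofia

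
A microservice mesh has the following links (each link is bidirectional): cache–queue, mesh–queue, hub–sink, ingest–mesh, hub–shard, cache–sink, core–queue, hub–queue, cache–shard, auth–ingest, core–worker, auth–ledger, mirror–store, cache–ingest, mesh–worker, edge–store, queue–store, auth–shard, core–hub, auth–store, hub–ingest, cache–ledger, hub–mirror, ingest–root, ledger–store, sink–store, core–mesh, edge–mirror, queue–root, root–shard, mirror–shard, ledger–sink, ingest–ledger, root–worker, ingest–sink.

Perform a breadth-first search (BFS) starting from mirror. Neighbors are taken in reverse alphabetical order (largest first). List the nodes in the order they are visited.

mirror store shard hub edge sink queue ledger auth root cache ingest core mesh worker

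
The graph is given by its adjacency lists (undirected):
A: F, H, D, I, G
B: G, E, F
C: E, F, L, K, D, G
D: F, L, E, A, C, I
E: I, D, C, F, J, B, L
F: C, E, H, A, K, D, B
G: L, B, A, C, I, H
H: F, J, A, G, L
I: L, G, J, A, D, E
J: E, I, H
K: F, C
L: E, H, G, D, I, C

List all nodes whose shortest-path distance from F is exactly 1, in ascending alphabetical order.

Level 0: F
Level 1: A, B, C, D, E, H, K
Level 2: G, I, J, L

A, B, C, D, E, H, K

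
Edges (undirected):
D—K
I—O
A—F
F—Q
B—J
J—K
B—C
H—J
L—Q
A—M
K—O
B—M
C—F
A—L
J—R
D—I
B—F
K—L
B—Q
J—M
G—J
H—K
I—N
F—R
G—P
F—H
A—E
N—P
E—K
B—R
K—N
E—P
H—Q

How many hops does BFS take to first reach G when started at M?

2

Level 0: M
Level 1: A, B, J
Level 2: C, E, F, G, H, K, L, Q, R
Level 3: D, N, O, P
Level 4: I
G first appears at level 2.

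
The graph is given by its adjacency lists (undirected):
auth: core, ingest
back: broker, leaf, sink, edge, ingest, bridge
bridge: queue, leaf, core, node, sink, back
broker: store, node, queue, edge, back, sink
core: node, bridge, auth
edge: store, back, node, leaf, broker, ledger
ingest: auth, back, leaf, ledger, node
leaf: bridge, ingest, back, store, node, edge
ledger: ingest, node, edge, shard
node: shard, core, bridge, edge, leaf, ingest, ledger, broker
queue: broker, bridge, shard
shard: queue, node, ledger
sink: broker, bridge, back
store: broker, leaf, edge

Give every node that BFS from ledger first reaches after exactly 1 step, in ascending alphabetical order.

edge, ingest, node, shard

Level 0: ledger
Level 1: edge, ingest, node, shard
Level 2: auth, back, bridge, broker, core, leaf, queue, store
Level 3: sink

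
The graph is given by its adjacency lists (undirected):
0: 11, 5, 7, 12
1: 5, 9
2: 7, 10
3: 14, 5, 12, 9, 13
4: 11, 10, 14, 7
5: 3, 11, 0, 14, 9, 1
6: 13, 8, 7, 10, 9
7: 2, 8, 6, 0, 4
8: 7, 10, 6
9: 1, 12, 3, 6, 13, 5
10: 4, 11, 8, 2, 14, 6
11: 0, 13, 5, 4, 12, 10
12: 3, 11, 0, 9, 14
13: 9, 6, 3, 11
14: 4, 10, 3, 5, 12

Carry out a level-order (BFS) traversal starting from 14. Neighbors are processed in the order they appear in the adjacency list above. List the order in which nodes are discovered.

Visit 14; enqueue 4, 10, 3, 5, 12 → queue [4, 10, 3, 5, 12]
Visit 4; enqueue 11, 7 → queue [10, 3, 5, 12, 11, 7]
Visit 10; enqueue 8, 2, 6 → queue [3, 5, 12, 11, 7, 8, 2, 6]
Visit 3; enqueue 9, 13 → queue [5, 12, 11, 7, 8, 2, 6, 9, 13]
Visit 5; enqueue 0, 1 → queue [12, 11, 7, 8, 2, 6, 9, 13, 0, 1]
Visit 12 → queue [11, 7, 8, 2, 6, 9, 13, 0, 1]
Visit 11 → queue [7, 8, 2, 6, 9, 13, 0, 1]
Visit 7 → queue [8, 2, 6, 9, 13, 0, 1]
Visit 8 → queue [2, 6, 9, 13, 0, 1]
Visit 2 → queue [6, 9, 13, 0, 1]
Visit 6 → queue [9, 13, 0, 1]
Visit 9 → queue [13, 0, 1]
Visit 13 → queue [0, 1]
Visit 0 → queue [1]
Visit 1 → queue []

14 -> 4 -> 10 -> 3 -> 5 -> 12 -> 11 -> 7 -> 8 -> 2 -> 6 -> 9 -> 13 -> 0 -> 1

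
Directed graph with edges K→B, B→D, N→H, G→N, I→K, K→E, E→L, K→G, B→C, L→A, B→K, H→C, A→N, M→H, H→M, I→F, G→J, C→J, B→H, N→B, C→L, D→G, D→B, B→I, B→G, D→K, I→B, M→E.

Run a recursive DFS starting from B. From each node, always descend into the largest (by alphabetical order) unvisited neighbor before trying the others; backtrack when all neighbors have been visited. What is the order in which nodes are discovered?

Visit B
B → K
K → G
G → N
N → H
H → M
M → E
E → L
L → A
H → C
C → J
B → I
I → F
B → D

B K G N H M E L A C J I F D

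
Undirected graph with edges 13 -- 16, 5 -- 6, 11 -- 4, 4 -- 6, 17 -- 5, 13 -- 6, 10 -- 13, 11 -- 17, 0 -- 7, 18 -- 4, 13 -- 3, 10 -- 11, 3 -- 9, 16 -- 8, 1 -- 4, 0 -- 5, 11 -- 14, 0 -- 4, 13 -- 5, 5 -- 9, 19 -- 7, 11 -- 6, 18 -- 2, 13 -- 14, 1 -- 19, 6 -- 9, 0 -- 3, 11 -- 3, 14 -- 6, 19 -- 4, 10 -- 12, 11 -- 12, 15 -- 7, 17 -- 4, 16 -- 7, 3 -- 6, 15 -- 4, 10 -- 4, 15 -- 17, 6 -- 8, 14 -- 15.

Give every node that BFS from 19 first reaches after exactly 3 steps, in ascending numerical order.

2, 3, 5, 8, 9, 12, 13, 14

Level 0: 19
Level 1: 1, 4, 7
Level 2: 0, 6, 10, 11, 15, 16, 17, 18
Level 3: 2, 3, 5, 8, 9, 12, 13, 14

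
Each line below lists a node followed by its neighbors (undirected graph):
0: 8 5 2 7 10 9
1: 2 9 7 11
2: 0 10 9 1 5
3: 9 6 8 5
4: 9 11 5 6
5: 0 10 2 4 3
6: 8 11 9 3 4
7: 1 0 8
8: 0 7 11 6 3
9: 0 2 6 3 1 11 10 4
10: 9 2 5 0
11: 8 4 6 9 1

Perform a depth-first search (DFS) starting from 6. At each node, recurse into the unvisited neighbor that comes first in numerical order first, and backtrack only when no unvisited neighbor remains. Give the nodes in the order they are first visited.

Visit 6
6 → 3
3 → 5
5 → 0
0 → 2
2 → 1
1 → 7
7 → 8
8 → 11
11 → 4
4 → 9
9 → 10

6, 3, 5, 0, 2, 1, 7, 8, 11, 4, 9, 10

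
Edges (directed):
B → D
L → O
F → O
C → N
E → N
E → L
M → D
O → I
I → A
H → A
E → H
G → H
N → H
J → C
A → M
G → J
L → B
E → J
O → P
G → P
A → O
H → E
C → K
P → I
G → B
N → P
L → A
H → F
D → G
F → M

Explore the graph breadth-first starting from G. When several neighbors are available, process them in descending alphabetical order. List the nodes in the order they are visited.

G P J H B I C F E A D N K O M L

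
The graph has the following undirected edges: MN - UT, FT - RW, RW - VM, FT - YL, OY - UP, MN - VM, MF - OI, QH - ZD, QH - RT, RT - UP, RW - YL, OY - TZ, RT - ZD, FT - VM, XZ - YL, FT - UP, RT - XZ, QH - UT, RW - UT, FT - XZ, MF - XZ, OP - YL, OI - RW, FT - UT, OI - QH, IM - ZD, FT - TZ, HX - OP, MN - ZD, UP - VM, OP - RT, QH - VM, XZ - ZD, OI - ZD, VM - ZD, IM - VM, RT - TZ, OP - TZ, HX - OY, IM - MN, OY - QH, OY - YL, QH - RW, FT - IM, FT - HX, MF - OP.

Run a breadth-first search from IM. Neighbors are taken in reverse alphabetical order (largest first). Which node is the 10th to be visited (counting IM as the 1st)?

Visit IM; enqueue ZD, VM, MN, FT → queue [ZD, VM, MN, FT]
Visit ZD; enqueue XZ, RT, QH, OI → queue [VM, MN, FT, XZ, RT, QH, OI]
Visit VM; enqueue UP, RW → queue [MN, FT, XZ, RT, QH, OI, UP, RW]
Visit MN; enqueue UT → queue [FT, XZ, RT, QH, OI, UP, RW, UT]
Visit FT; enqueue YL, TZ, HX → queue [XZ, RT, QH, OI, UP, RW, UT, YL, TZ, HX]
Visit XZ; enqueue MF → queue [RT, QH, OI, UP, RW, UT, YL, TZ, HX, MF]
Visit RT; enqueue OP → queue [QH, OI, UP, RW, UT, YL, TZ, HX, MF, OP]
Visit QH; enqueue OY → queue [OI, UP, RW, UT, YL, TZ, HX, MF, OP, OY]
Visit OI → queue [UP, RW, UT, YL, TZ, HX, MF, OP, OY]
Visit UP → queue [RW, UT, YL, TZ, HX, MF, OP, OY]
Visit RW → queue [UT, YL, TZ, HX, MF, OP, OY]
Visit UT → queue [YL, TZ, HX, MF, OP, OY]
Visit YL → queue [TZ, HX, MF, OP, OY]
Visit TZ → queue [HX, MF, OP, OY]
Visit HX → queue [MF, OP, OY]
Visit MF → queue [OP, OY]
Visit OP → queue [OY]
Visit OY → queue []

Visit order: IM, ZD, VM, MN, FT, XZ, RT, QH, OI, UP, RW, UT, YL, TZ, HX, MF, OP, OY

UP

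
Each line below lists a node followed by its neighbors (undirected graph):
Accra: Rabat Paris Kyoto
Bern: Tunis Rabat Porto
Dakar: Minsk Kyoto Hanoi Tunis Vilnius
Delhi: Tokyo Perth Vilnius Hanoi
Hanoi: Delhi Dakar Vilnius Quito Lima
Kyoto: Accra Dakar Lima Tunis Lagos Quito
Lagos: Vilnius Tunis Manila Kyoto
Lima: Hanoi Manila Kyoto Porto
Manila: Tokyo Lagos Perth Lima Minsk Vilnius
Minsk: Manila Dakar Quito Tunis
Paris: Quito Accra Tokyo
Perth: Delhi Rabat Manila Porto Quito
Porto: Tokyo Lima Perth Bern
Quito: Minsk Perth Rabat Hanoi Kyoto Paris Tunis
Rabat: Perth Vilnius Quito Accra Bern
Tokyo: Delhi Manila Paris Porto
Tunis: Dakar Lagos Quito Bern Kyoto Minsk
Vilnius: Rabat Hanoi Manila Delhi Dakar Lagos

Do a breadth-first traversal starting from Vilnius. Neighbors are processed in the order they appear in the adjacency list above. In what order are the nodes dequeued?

Visit Vilnius; enqueue Rabat, Hanoi, Manila, Delhi, Dakar, Lagos → queue [Rabat, Hanoi, Manila, Delhi, Dakar, Lagos]
Visit Rabat; enqueue Perth, Quito, Accra, Bern → queue [Hanoi, Manila, Delhi, Dakar, Lagos, Perth, Quito, Accra, Bern]
Visit Hanoi; enqueue Lima → queue [Manila, Delhi, Dakar, Lagos, Perth, Quito, Accra, Bern, Lima]
Visit Manila; enqueue Tokyo, Minsk → queue [Delhi, Dakar, Lagos, Perth, Quito, Accra, Bern, Lima, Tokyo, Minsk]
Visit Delhi → queue [Dakar, Lagos, Perth, Quito, Accra, Bern, Lima, Tokyo, Minsk]
Visit Dakar; enqueue Kyoto, Tunis → queue [Lagos, Perth, Quito, Accra, Bern, Lima, Tokyo, Minsk, Kyoto, Tunis]
Visit Lagos → queue [Perth, Quito, Accra, Bern, Lima, Tokyo, Minsk, Kyoto, Tunis]
Visit Perth; enqueue Porto → queue [Quito, Accra, Bern, Lima, Tokyo, Minsk, Kyoto, Tunis, Porto]
Visit Quito; enqueue Paris → queue [Accra, Bern, Lima, Tokyo, Minsk, Kyoto, Tunis, Porto, Paris]
Visit Accra → queue [Bern, Lima, Tokyo, Minsk, Kyoto, Tunis, Porto, Paris]
Visit Bern → queue [Lima, Tokyo, Minsk, Kyoto, Tunis, Porto, Paris]
Visit Lima → queue [Tokyo, Minsk, Kyoto, Tunis, Porto, Paris]
Visit Tokyo → queue [Minsk, Kyoto, Tunis, Porto, Paris]
Visit Minsk → queue [Kyoto, Tunis, Porto, Paris]
Visit Kyoto → queue [Tunis, Porto, Paris]
Visit Tunis → queue [Porto, Paris]
Visit Porto → queue [Paris]
Visit Paris → queue []

Vilnius -> Rabat -> Hanoi -> Manila -> Delhi -> Dakar -> Lagos -> Perth -> Quito -> Accra -> Bern -> Lima -> Tokyo -> Minsk -> Kyoto -> Tunis -> Porto -> Paris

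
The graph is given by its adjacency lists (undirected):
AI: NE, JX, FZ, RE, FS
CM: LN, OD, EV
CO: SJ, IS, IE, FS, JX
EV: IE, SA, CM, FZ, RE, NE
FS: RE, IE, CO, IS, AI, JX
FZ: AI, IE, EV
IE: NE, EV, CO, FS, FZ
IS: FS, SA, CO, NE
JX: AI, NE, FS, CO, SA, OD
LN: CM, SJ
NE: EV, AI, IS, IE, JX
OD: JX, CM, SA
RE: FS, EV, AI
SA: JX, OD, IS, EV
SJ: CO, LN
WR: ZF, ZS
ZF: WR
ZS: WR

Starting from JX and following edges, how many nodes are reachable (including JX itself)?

15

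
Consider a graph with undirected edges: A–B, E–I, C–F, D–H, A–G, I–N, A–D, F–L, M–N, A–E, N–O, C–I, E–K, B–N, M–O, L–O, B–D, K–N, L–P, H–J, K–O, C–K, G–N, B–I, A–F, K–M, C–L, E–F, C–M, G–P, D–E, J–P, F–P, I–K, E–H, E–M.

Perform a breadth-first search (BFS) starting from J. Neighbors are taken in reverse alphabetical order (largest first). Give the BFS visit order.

J -> P -> H -> L -> G -> F -> E -> D -> O -> C -> N -> A -> M -> K -> I -> B

Visit J; enqueue P, H → queue [P, H]
Visit P; enqueue L, G, F → queue [H, L, G, F]
Visit H; enqueue E, D → queue [L, G, F, E, D]
Visit L; enqueue O, C → queue [G, F, E, D, O, C]
Visit G; enqueue N, A → queue [F, E, D, O, C, N, A]
Visit F → queue [E, D, O, C, N, A]
Visit E; enqueue M, K, I → queue [D, O, C, N, A, M, K, I]
Visit D; enqueue B → queue [O, C, N, A, M, K, I, B]
Visit O → queue [C, N, A, M, K, I, B]
Visit C → queue [N, A, M, K, I, B]
Visit N → queue [A, M, K, I, B]
Visit A → queue [M, K, I, B]
Visit M → queue [K, I, B]
Visit K → queue [I, B]
Visit I → queue [B]
Visit B → queue []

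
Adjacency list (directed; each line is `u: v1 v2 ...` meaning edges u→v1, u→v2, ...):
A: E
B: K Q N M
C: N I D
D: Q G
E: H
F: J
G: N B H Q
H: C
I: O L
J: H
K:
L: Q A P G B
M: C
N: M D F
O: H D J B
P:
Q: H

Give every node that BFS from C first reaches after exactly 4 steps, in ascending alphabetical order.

Level 0: C
Level 1: D, I, N
Level 2: F, G, L, M, O, Q
Level 3: A, B, H, J, P
Level 4: E, K

E, K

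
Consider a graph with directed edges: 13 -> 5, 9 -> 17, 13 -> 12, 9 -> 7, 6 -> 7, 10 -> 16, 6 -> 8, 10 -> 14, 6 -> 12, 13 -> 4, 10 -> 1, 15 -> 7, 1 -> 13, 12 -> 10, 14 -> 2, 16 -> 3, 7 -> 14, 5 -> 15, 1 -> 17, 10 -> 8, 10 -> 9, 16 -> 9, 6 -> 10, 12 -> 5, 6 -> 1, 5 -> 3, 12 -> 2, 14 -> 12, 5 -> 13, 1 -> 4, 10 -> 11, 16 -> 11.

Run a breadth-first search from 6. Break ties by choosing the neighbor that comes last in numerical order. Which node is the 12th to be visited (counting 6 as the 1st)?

Visit 6; enqueue 12, 10, 8, 7, 1 → queue [12, 10, 8, 7, 1]
Visit 12; enqueue 5, 2 → queue [10, 8, 7, 1, 5, 2]
Visit 10; enqueue 16, 14, 11, 9 → queue [8, 7, 1, 5, 2, 16, 14, 11, 9]
Visit 8 → queue [7, 1, 5, 2, 16, 14, 11, 9]
Visit 7 → queue [1, 5, 2, 16, 14, 11, 9]
Visit 1; enqueue 17, 13, 4 → queue [5, 2, 16, 14, 11, 9, 17, 13, 4]
Visit 5; enqueue 15, 3 → queue [2, 16, 14, 11, 9, 17, 13, 4, 15, 3]
Visit 2 → queue [16, 14, 11, 9, 17, 13, 4, 15, 3]
Visit 16 → queue [14, 11, 9, 17, 13, 4, 15, 3]
Visit 14 → queue [11, 9, 17, 13, 4, 15, 3]
Visit 11 → queue [9, 17, 13, 4, 15, 3]
Visit 9 → queue [17, 13, 4, 15, 3]
Visit 17 → queue [13, 4, 15, 3]
Visit 13 → queue [4, 15, 3]
Visit 4 → queue [15, 3]
Visit 15 → queue [3]
Visit 3 → queue []

Visit order: 6, 12, 10, 8, 7, 1, 5, 2, 16, 14, 11, 9, 17, 13, 4, 15, 3

9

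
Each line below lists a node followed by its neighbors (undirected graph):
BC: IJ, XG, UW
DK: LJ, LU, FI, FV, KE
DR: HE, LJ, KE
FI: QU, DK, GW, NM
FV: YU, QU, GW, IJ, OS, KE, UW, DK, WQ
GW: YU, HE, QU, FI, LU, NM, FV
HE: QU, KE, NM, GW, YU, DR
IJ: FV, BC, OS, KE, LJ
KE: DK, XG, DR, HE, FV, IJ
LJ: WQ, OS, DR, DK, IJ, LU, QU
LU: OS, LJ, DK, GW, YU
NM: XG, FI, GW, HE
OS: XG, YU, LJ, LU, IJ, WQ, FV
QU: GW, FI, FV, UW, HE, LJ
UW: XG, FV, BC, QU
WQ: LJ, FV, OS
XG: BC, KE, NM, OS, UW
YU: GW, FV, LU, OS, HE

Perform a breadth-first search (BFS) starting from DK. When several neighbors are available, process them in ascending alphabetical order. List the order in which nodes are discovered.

Visit DK; enqueue FI, FV, KE, LJ, LU → queue [FI, FV, KE, LJ, LU]
Visit FI; enqueue GW, NM, QU → queue [FV, KE, LJ, LU, GW, NM, QU]
Visit FV; enqueue IJ, OS, UW, WQ, YU → queue [KE, LJ, LU, GW, NM, QU, IJ, OS, UW, WQ, YU]
Visit KE; enqueue DR, HE, XG → queue [LJ, LU, GW, NM, QU, IJ, OS, UW, WQ, YU, DR, HE, XG]
Visit LJ → queue [LU, GW, NM, QU, IJ, OS, UW, WQ, YU, DR, HE, XG]
Visit LU → queue [GW, NM, QU, IJ, OS, UW, WQ, YU, DR, HE, XG]
Visit GW → queue [NM, QU, IJ, OS, UW, WQ, YU, DR, HE, XG]
Visit NM → queue [QU, IJ, OS, UW, WQ, YU, DR, HE, XG]
Visit QU → queue [IJ, OS, UW, WQ, YU, DR, HE, XG]
Visit IJ; enqueue BC → queue [OS, UW, WQ, YU, DR, HE, XG, BC]
Visit OS → queue [UW, WQ, YU, DR, HE, XG, BC]
Visit UW → queue [WQ, YU, DR, HE, XG, BC]
Visit WQ → queue [YU, DR, HE, XG, BC]
Visit YU → queue [DR, HE, XG, BC]
Visit DR → queue [HE, XG, BC]
Visit HE → queue [XG, BC]
Visit XG → queue [BC]
Visit BC → queue []

DK, FI, FV, KE, LJ, LU, GW, NM, QU, IJ, OS, UW, WQ, YU, DR, HE, XG, BC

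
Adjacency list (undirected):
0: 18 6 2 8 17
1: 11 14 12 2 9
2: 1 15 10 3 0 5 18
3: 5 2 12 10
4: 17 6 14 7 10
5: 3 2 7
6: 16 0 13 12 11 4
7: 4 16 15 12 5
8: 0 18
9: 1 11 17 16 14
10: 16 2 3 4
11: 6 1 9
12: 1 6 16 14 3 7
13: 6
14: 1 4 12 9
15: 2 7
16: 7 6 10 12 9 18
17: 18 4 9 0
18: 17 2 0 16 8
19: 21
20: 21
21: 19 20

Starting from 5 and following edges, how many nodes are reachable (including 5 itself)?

19

BFS from 5 visits: 5, 2, 3, 7, 0, 1, 10, 15, 18, 12, 4, 16, 6, 8, 17, 9, 11, 14, 13
Reachable nodes: 19 of 22 total.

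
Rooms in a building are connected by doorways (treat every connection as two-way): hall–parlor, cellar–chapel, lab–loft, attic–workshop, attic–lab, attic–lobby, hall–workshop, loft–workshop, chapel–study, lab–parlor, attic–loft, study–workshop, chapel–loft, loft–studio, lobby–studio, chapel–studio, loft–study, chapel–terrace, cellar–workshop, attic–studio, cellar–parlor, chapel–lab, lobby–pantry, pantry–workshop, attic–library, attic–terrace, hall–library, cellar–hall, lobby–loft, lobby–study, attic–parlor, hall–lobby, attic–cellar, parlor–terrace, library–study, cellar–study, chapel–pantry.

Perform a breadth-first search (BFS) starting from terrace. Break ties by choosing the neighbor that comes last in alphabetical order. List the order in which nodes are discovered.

Visit terrace; enqueue parlor, chapel, attic → queue [parlor, chapel, attic]
Visit parlor; enqueue lab, hall, cellar → queue [chapel, attic, lab, hall, cellar]
Visit chapel; enqueue study, studio, pantry, loft → queue [attic, lab, hall, cellar, study, studio, pantry, loft]
Visit attic; enqueue workshop, lobby, library → queue [lab, hall, cellar, study, studio, pantry, loft, workshop, lobby, library]
Visit lab → queue [hall, cellar, study, studio, pantry, loft, workshop, lobby, library]
Visit hall → queue [cellar, study, studio, pantry, loft, workshop, lobby, library]
Visit cellar → queue [study, studio, pantry, loft, workshop, lobby, library]
Visit study → queue [studio, pantry, loft, workshop, lobby, library]
Visit studio → queue [pantry, loft, workshop, lobby, library]
Visit pantry → queue [loft, workshop, lobby, library]
Visit loft → queue [workshop, lobby, library]
Visit workshop → queue [lobby, library]
Visit lobby → queue [library]
Visit library → queue []

terrace parlor chapel attic lab hall cellar study studio pantry loft workshop lobby library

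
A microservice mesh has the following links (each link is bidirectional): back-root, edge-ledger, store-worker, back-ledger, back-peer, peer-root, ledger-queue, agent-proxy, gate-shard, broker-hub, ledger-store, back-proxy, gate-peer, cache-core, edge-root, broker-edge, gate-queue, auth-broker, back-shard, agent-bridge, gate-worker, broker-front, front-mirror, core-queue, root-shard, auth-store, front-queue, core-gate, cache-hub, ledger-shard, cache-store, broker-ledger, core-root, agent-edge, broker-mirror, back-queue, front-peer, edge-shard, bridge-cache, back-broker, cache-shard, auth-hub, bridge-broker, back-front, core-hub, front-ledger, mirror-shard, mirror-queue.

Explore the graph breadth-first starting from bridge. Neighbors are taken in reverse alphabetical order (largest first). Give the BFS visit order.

bridge -> cache -> broker -> agent -> store -> shard -> hub -> core -> mirror -> ledger -> front -> edge -> back -> auth -> proxy -> worker -> root -> gate -> queue -> peer

Visit bridge; enqueue cache, broker, agent → queue [cache, broker, agent]
Visit cache; enqueue store, shard, hub, core → queue [broker, agent, store, shard, hub, core]
Visit broker; enqueue mirror, ledger, front, edge, back, auth → queue [agent, store, shard, hub, core, mirror, ledger, front, edge, back, auth]
Visit agent; enqueue proxy → queue [store, shard, hub, core, mirror, ledger, front, edge, back, auth, proxy]
Visit store; enqueue worker → queue [shard, hub, core, mirror, ledger, front, edge, back, auth, proxy, worker]
Visit shard; enqueue root, gate → queue [hub, core, mirror, ledger, front, edge, back, auth, proxy, worker, root, gate]
Visit hub → queue [core, mirror, ledger, front, edge, back, auth, proxy, worker, root, gate]
Visit core; enqueue queue → queue [mirror, ledger, front, edge, back, auth, proxy, worker, root, gate, queue]
Visit mirror → queue [ledger, front, edge, back, auth, proxy, worker, root, gate, queue]
Visit ledger → queue [front, edge, back, auth, proxy, worker, root, gate, queue]
Visit front; enqueue peer → queue [edge, back, auth, proxy, worker, root, gate, queue, peer]
Visit edge → queue [back, auth, proxy, worker, root, gate, queue, peer]
Visit back → queue [auth, proxy, worker, root, gate, queue, peer]
Visit auth → queue [proxy, worker, root, gate, queue, peer]
Visit proxy → queue [worker, root, gate, queue, peer]
Visit worker → queue [root, gate, queue, peer]
Visit root → queue [gate, queue, peer]
Visit gate → queue [queue, peer]
Visit queue → queue [peer]
Visit peer → queue []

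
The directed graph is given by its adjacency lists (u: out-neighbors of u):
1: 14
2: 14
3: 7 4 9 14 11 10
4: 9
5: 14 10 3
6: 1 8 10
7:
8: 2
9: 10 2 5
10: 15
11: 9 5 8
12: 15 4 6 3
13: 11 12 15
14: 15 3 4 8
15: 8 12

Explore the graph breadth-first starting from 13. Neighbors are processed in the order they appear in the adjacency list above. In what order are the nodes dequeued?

Visit 13; enqueue 11, 12, 15 → queue [11, 12, 15]
Visit 11; enqueue 9, 5, 8 → queue [12, 15, 9, 5, 8]
Visit 12; enqueue 4, 6, 3 → queue [15, 9, 5, 8, 4, 6, 3]
Visit 15 → queue [9, 5, 8, 4, 6, 3]
Visit 9; enqueue 10, 2 → queue [5, 8, 4, 6, 3, 10, 2]
Visit 5; enqueue 14 → queue [8, 4, 6, 3, 10, 2, 14]
Visit 8 → queue [4, 6, 3, 10, 2, 14]
Visit 4 → queue [6, 3, 10, 2, 14]
Visit 6; enqueue 1 → queue [3, 10, 2, 14, 1]
Visit 3; enqueue 7 → queue [10, 2, 14, 1, 7]
Visit 10 → queue [2, 14, 1, 7]
Visit 2 → queue [14, 1, 7]
Visit 14 → queue [1, 7]
Visit 1 → queue [7]
Visit 7 → queue []

13 -> 11 -> 12 -> 15 -> 9 -> 5 -> 8 -> 4 -> 6 -> 3 -> 10 -> 2 -> 14 -> 1 -> 7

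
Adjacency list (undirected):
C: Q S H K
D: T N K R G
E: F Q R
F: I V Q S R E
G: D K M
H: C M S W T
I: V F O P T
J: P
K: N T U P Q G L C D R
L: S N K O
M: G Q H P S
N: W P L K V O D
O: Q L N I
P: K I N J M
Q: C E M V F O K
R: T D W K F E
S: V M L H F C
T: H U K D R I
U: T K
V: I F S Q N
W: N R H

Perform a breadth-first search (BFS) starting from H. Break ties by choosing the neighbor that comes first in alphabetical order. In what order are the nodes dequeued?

Visit H; enqueue C, M, S, T, W → queue [C, M, S, T, W]
Visit C; enqueue K, Q → queue [M, S, T, W, K, Q]
Visit M; enqueue G, P → queue [S, T, W, K, Q, G, P]
Visit S; enqueue F, L, V → queue [T, W, K, Q, G, P, F, L, V]
Visit T; enqueue D, I, R, U → queue [W, K, Q, G, P, F, L, V, D, I, R, U]
Visit W; enqueue N → queue [K, Q, G, P, F, L, V, D, I, R, U, N]
Visit K → queue [Q, G, P, F, L, V, D, I, R, U, N]
Visit Q; enqueue E, O → queue [G, P, F, L, V, D, I, R, U, N, E, O]
Visit G → queue [P, F, L, V, D, I, R, U, N, E, O]
Visit P; enqueue J → queue [F, L, V, D, I, R, U, N, E, O, J]
Visit F → queue [L, V, D, I, R, U, N, E, O, J]
Visit L → queue [V, D, I, R, U, N, E, O, J]
Visit V → queue [D, I, R, U, N, E, O, J]
Visit D → queue [I, R, U, N, E, O, J]
Visit I → queue [R, U, N, E, O, J]
Visit R → queue [U, N, E, O, J]
Visit U → queue [N, E, O, J]
Visit N → queue [E, O, J]
Visit E → queue [O, J]
Visit O → queue [J]
Visit J → queue []

H -> C -> M -> S -> T -> W -> K -> Q -> G -> P -> F -> L -> V -> D -> I -> R -> U -> N -> E -> O -> J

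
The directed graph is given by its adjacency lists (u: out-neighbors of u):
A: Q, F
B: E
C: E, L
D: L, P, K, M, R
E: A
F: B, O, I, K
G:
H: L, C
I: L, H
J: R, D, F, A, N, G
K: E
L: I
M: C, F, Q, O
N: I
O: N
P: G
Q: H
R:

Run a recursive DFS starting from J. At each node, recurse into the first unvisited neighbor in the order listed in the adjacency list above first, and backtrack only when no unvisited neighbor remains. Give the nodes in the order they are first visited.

Visit J
J → R
J → D
D → L
L → I
I → H
H → C
C → E
E → A
A → Q
A → F
F → B
F → O
O → N
F → K
D → P
P → G
D → M

J -> R -> D -> L -> I -> H -> C -> E -> A -> Q -> F -> B -> O -> N -> K -> P -> G -> M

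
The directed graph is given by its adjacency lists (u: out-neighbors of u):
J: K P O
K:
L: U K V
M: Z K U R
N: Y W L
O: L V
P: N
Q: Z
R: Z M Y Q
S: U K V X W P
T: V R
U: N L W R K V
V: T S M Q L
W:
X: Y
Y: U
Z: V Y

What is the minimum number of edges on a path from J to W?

3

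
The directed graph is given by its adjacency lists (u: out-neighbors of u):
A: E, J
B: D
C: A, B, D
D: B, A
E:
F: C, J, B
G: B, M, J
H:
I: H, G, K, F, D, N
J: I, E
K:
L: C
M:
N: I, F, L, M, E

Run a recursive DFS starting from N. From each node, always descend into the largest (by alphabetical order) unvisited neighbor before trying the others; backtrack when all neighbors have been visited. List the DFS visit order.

N, M, L, C, D, B, A, J, I, K, H, G, F, E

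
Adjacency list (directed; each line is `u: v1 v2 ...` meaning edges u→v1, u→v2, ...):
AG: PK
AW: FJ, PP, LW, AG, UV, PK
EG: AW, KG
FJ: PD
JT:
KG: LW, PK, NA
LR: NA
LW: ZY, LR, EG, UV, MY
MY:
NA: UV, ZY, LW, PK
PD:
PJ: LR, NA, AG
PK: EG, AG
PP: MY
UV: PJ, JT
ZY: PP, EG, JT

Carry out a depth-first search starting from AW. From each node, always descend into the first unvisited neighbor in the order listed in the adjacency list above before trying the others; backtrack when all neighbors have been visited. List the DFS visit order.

Visit AW
AW → FJ
FJ → PD
AW → PP
PP → MY
AW → LW
LW → ZY
ZY → EG
EG → KG
KG → PK
PK → AG
KG → NA
NA → UV
UV → PJ
PJ → LR
UV → JT

AW, FJ, PD, PP, MY, LW, ZY, EG, KG, PK, AG, NA, UV, PJ, LR, JT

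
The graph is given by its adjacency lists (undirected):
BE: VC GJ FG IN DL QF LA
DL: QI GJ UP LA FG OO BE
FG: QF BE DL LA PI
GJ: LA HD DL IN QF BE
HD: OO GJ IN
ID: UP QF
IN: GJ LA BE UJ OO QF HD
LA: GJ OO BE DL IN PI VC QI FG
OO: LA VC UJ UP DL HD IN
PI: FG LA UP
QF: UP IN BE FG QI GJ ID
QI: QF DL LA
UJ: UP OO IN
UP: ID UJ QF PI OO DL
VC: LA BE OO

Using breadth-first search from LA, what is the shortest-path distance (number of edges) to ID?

3

Level 0: LA
Level 1: BE, DL, FG, GJ, IN, OO, PI, QI, VC
Level 2: HD, QF, UJ, UP
Level 3: ID
ID first appears at level 3.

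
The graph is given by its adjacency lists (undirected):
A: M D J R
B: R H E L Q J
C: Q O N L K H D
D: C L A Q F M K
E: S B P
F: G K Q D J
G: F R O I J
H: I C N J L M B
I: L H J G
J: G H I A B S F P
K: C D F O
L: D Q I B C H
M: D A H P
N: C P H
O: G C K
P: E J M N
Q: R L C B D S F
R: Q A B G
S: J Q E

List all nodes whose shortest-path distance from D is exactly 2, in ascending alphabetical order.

B, G, H, I, J, N, O, P, R, S

Level 0: D
Level 1: A, C, F, K, L, M, Q
Level 2: B, G, H, I, J, N, O, P, R, S
Level 3: E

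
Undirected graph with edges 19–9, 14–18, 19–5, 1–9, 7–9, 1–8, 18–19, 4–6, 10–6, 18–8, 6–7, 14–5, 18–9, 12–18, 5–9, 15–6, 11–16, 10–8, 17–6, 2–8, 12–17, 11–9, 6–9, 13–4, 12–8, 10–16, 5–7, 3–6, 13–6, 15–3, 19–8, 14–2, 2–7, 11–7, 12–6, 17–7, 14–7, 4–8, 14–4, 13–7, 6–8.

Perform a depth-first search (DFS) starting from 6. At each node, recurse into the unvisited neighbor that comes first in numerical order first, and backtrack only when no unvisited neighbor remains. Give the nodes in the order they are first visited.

6 -> 3 -> 15 -> 4 -> 8 -> 1 -> 9 -> 5 -> 7 -> 2 -> 14 -> 18 -> 12 -> 17 -> 19 -> 11 -> 16 -> 10 -> 13

Visit 6
6 → 3
3 → 15
6 → 4
4 → 8
8 → 1
1 → 9
9 → 5
5 → 7
7 → 2
2 → 14
14 → 18
18 → 12
12 → 17
18 → 19
7 → 11
11 → 16
16 → 10
7 → 13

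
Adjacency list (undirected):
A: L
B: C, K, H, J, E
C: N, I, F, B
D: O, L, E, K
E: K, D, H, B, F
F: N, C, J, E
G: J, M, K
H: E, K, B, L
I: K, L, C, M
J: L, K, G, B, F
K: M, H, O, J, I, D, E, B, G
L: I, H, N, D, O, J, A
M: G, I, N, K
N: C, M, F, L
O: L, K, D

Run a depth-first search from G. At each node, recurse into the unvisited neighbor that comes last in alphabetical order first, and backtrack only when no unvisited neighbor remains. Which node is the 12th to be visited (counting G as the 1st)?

C

Visit G
G → M
M → N
N → L
L → O
O → K
K → J
J → F
F → E
E → H
H → B
B → C
C → I
E → D
L → A

Visit order: G, M, N, L, O, K, J, F, E, H, B, C, I, D, A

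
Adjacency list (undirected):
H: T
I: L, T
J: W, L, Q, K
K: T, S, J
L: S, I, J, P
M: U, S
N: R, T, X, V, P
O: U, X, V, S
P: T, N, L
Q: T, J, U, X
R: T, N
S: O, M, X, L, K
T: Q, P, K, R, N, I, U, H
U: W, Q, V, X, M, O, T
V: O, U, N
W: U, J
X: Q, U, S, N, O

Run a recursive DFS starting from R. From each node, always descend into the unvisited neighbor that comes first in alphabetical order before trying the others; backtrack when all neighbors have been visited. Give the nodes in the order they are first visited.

R, N, P, L, I, T, H, K, J, Q, U, M, S, O, V, X, W

Visit R
R → N
N → P
P → L
L → I
I → T
T → H
T → K
K → J
J → Q
Q → U
U → M
M → S
S → O
O → V
O → X
U → W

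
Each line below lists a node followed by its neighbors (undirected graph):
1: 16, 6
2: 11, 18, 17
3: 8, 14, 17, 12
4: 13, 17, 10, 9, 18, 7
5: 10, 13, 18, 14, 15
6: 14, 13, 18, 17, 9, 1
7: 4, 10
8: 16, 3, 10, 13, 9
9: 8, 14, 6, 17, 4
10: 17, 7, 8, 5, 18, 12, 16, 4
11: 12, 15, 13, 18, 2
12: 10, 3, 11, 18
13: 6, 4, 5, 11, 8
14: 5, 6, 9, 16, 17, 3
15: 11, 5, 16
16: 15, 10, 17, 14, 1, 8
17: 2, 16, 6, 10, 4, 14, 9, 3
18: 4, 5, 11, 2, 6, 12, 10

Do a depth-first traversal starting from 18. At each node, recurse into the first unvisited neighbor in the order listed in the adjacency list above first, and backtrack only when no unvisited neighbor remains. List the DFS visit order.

18, 4, 13, 6, 14, 5, 10, 17, 2, 11, 12, 3, 8, 16, 15, 1, 9, 7

Visit 18
18 → 4
4 → 13
13 → 6
6 → 14
14 → 5
5 → 10
10 → 17
17 → 2
2 → 11
11 → 12
12 → 3
3 → 8
8 → 16
16 → 15
16 → 1
8 → 9
10 → 7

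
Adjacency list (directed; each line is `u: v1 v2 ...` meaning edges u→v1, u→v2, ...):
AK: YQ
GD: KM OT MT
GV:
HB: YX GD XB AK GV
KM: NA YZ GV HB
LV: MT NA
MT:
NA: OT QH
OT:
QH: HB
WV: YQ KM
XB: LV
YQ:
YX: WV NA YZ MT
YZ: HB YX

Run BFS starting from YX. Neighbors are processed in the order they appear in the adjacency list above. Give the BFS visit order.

Visit YX; enqueue WV, NA, YZ, MT → queue [WV, NA, YZ, MT]
Visit WV; enqueue YQ, KM → queue [NA, YZ, MT, YQ, KM]
Visit NA; enqueue OT, QH → queue [YZ, MT, YQ, KM, OT, QH]
Visit YZ; enqueue HB → queue [MT, YQ, KM, OT, QH, HB]
Visit MT → queue [YQ, KM, OT, QH, HB]
Visit YQ → queue [KM, OT, QH, HB]
Visit KM; enqueue GV → queue [OT, QH, HB, GV]
Visit OT → queue [QH, HB, GV]
Visit QH → queue [HB, GV]
Visit HB; enqueue GD, XB, AK → queue [GV, GD, XB, AK]
Visit GV → queue [GD, XB, AK]
Visit GD → queue [XB, AK]
Visit XB; enqueue LV → queue [AK, LV]
Visit AK → queue [LV]
Visit LV → queue []

YX WV NA YZ MT YQ KM OT QH HB GV GD XB AK LV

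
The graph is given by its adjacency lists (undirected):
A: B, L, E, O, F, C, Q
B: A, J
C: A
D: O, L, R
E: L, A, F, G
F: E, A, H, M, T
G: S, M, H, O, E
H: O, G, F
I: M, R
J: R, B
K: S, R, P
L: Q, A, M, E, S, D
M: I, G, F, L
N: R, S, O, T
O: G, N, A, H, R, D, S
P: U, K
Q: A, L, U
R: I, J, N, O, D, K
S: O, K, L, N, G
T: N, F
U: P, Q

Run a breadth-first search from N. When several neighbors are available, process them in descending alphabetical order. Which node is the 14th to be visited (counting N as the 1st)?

A

Visit N; enqueue T, S, R, O → queue [T, S, R, O]
Visit T; enqueue F → queue [S, R, O, F]
Visit S; enqueue L, K, G → queue [R, O, F, L, K, G]
Visit R; enqueue J, I, D → queue [O, F, L, K, G, J, I, D]
Visit O; enqueue H, A → queue [F, L, K, G, J, I, D, H, A]
Visit F; enqueue M, E → queue [L, K, G, J, I, D, H, A, M, E]
Visit L; enqueue Q → queue [K, G, J, I, D, H, A, M, E, Q]
Visit K; enqueue P → queue [G, J, I, D, H, A, M, E, Q, P]
Visit G → queue [J, I, D, H, A, M, E, Q, P]
Visit J; enqueue B → queue [I, D, H, A, M, E, Q, P, B]
Visit I → queue [D, H, A, M, E, Q, P, B]
Visit D → queue [H, A, M, E, Q, P, B]
Visit H → queue [A, M, E, Q, P, B]
Visit A; enqueue C → queue [M, E, Q, P, B, C]
Visit M → queue [E, Q, P, B, C]
Visit E → queue [Q, P, B, C]
Visit Q; enqueue U → queue [P, B, C, U]
Visit P → queue [B, C, U]
Visit B → queue [C, U]
Visit C → queue [U]
Visit U → queue []

Visit order: N, T, S, R, O, F, L, K, G, J, I, D, H, A, M, E, Q, P, B, C, U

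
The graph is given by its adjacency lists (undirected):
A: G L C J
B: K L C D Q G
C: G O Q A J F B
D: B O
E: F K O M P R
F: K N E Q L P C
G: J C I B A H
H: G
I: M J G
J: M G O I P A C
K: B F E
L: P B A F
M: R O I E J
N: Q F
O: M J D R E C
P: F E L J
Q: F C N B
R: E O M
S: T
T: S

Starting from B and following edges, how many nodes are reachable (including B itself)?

18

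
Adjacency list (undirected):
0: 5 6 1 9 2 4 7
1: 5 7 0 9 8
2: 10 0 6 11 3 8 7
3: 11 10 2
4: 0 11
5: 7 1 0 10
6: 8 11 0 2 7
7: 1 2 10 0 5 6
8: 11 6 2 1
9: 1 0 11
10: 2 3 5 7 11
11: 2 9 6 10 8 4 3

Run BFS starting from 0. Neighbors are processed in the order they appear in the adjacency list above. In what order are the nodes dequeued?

0 5 6 1 9 2 4 7 10 8 11 3

Visit 0; enqueue 5, 6, 1, 9, 2, 4, 7 → queue [5, 6, 1, 9, 2, 4, 7]
Visit 5; enqueue 10 → queue [6, 1, 9, 2, 4, 7, 10]
Visit 6; enqueue 8, 11 → queue [1, 9, 2, 4, 7, 10, 8, 11]
Visit 1 → queue [9, 2, 4, 7, 10, 8, 11]
Visit 9 → queue [2, 4, 7, 10, 8, 11]
Visit 2; enqueue 3 → queue [4, 7, 10, 8, 11, 3]
Visit 4 → queue [7, 10, 8, 11, 3]
Visit 7 → queue [10, 8, 11, 3]
Visit 10 → queue [8, 11, 3]
Visit 8 → queue [11, 3]
Visit 11 → queue [3]
Visit 3 → queue []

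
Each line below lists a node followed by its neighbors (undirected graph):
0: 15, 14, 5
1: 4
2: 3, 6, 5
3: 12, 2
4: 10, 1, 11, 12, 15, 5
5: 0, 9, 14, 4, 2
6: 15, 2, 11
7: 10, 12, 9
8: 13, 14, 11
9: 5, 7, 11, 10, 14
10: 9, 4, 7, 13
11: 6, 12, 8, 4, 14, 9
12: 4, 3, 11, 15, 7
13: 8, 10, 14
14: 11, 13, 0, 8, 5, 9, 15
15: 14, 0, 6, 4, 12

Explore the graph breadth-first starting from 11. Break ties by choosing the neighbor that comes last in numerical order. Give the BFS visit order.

Visit 11; enqueue 14, 12, 9, 8, 6, 4 → queue [14, 12, 9, 8, 6, 4]
Visit 14; enqueue 15, 13, 5, 0 → queue [12, 9, 8, 6, 4, 15, 13, 5, 0]
Visit 12; enqueue 7, 3 → queue [9, 8, 6, 4, 15, 13, 5, 0, 7, 3]
Visit 9; enqueue 10 → queue [8, 6, 4, 15, 13, 5, 0, 7, 3, 10]
Visit 8 → queue [6, 4, 15, 13, 5, 0, 7, 3, 10]
Visit 6; enqueue 2 → queue [4, 15, 13, 5, 0, 7, 3, 10, 2]
Visit 4; enqueue 1 → queue [15, 13, 5, 0, 7, 3, 10, 2, 1]
Visit 15 → queue [13, 5, 0, 7, 3, 10, 2, 1]
Visit 13 → queue [5, 0, 7, 3, 10, 2, 1]
Visit 5 → queue [0, 7, 3, 10, 2, 1]
Visit 0 → queue [7, 3, 10, 2, 1]
Visit 7 → queue [3, 10, 2, 1]
Visit 3 → queue [10, 2, 1]
Visit 10 → queue [2, 1]
Visit 2 → queue [1]
Visit 1 → queue []

11, 14, 12, 9, 8, 6, 4, 15, 13, 5, 0, 7, 3, 10, 2, 1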